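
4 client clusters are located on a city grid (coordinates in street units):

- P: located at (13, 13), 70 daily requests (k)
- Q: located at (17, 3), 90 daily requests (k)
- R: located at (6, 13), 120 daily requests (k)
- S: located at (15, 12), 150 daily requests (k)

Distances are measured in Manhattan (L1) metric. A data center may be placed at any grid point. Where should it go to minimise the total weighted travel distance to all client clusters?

Manhattan distance separates: Σwᵢ(|x−xᵢ|+|y−yᵢ|) = Σwᵢ|x−xᵢ| + Σwᵢ|y−yᵢ|, so x and y are optimised independently as 1-D weighted medians.
Total weight W = 430; half = 215.
x-coordinate, sorted with cumulative weight:
  x=6 (R, w=120) cum 120
  x=13 (P, w=70) cum 190
  x=15 (S, w=150) cum 340  ← median
  x=17 (Q, w=90) cum 430
⇒ x* = 15
y-coordinate, sorted with cumulative weight:
  y=3 (Q, w=90) cum 90
  y=12 (S, w=150) cum 240  ← median
  y=13 (P, w=70) cum 310
  y=13 (R, w=120) cum 430
⇒ y* = 12

(15, 12)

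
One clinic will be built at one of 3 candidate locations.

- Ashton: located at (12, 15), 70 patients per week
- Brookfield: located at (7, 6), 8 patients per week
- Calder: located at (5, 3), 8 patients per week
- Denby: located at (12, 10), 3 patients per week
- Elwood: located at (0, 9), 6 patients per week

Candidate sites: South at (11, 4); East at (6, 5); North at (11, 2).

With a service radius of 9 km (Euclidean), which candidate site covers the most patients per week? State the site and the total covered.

Coverage radius r = 9 km; a point is covered iff (Δx)²+(Δy)² ≤ 9² = 81.
  South (11, 4): covers {Brookfield, Calder, Denby} → 19
  East (6, 5): covers {Brookfield, Calder, Denby, Elwood} → 25
  North (11, 2): covers {Brookfield, Calder, Denby} → 19
Maximum coverage at East: 25 patients per week.

East, covering 25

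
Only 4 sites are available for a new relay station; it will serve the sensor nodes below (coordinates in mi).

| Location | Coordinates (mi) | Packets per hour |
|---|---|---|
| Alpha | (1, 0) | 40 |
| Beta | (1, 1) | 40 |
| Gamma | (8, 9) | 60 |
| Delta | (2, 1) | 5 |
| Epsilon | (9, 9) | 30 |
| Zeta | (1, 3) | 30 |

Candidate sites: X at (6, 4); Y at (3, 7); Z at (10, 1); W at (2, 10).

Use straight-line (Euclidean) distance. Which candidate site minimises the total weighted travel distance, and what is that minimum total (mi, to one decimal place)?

X, total 1165.4 mi

Total weighted distance at each candidate:
  X (6, 4): total = 1165.4
  Y (3, 7): total = 1221.6
  Z (10, 1): total = 1775.4
  W (2, 10): total = 1598.4
Minimum is at X with total 1165.4 mi.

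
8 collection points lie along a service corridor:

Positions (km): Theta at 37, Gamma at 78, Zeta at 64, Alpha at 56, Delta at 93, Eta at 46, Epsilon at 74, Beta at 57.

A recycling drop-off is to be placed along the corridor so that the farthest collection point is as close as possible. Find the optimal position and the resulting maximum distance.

The 1-center on a line is the midpoint of the two extreme points: leftmost at 37, rightmost at 93.
Optimal location = (37 + 93)/2 = 65; maximum distance = (93 − 37)/2 = 28.

location 65, max distance 28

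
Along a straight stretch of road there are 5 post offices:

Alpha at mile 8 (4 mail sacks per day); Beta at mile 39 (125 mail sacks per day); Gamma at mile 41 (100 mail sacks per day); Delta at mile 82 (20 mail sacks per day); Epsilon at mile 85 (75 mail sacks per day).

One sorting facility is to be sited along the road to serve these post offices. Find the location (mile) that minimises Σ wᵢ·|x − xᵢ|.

x = 41

For a sum of weighted absolute distances on a line, the optimum is the weighted median (not the mean). Total weight W = 324; half-weight = 162.
Sort by position and accumulate weight:
  mile 8 (Alpha, w=4) → cum 4
  mile 39 (Beta, w=125) → cum 129
  mile 41 (Gamma, w=100) → cum 229  ≥ 162 → median here
  mile 82 (Delta, w=20) → cum 249
  mile 85 (Epsilon, w=75) → cum 324
Optimal location: mile 41.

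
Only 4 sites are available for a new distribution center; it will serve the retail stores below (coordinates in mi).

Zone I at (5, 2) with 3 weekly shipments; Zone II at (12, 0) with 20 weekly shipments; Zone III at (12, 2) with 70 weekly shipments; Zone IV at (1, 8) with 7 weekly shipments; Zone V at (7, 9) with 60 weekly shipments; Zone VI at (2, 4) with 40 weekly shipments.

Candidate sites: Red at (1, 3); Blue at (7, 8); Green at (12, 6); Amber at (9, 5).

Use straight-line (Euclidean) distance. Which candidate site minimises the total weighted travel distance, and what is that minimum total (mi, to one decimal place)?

Amber, total 1039.6 mi

Total weighted distance at each candidate:
  Red (1, 3): total = 1614.3
  Blue (7, 8): total = 1112.5
  Green (12, 6): total = 1260.2
  Amber (9, 5): total = 1039.6
Minimum is at Amber with total 1039.6 mi.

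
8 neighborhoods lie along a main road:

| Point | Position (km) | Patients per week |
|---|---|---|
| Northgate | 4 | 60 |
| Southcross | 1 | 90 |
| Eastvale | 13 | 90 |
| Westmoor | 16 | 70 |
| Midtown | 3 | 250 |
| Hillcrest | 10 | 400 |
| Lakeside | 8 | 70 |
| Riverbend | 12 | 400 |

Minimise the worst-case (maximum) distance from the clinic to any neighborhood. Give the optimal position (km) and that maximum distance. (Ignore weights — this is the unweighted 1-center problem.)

location 8.5, max distance 7.5

The 1-center on a line is the midpoint of the two extreme points: leftmost at 1, rightmost at 16.
Optimal location = (1 + 16)/2 = 8.5; maximum distance = (16 − 1)/2 = 7.5.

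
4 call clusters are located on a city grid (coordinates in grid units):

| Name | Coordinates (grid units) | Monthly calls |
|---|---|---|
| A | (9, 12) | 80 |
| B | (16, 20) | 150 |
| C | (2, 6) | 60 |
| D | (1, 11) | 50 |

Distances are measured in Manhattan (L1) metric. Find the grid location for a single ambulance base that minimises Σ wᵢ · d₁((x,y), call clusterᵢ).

(9, 12)

Manhattan distance separates: Σwᵢ(|x−xᵢ|+|y−yᵢ|) = Σwᵢ|x−xᵢ| + Σwᵢ|y−yᵢ|, so x and y are optimised independently as 1-D weighted medians.
Total weight W = 340; half = 170.
x-coordinate, sorted with cumulative weight:
  x=1 (D, w=50) cum 50
  x=2 (C, w=60) cum 110
  x=9 (A, w=80) cum 190  ← median
  x=16 (B, w=150) cum 340
⇒ x* = 9
y-coordinate, sorted with cumulative weight:
  y=6 (C, w=60) cum 60
  y=11 (D, w=50) cum 110
  y=12 (A, w=80) cum 190  ← median
  y=20 (B, w=150) cum 340
⇒ y* = 12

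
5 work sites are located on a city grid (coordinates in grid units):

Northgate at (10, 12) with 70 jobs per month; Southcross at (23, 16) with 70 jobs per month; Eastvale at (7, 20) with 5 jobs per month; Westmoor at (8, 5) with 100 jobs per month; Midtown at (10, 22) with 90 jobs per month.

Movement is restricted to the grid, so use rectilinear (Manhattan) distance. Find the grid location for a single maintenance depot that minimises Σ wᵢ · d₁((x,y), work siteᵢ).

(10, 12)

Manhattan distance separates: Σwᵢ(|x−xᵢ|+|y−yᵢ|) = Σwᵢ|x−xᵢ| + Σwᵢ|y−yᵢ|, so x and y are optimised independently as 1-D weighted medians.
Total weight W = 335; half = 167.5.
x-coordinate, sorted with cumulative weight:
  x=7 (Eastvale, w=5) cum 5
  x=8 (Westmoor, w=100) cum 105
  x=10 (Northgate, w=70) cum 175  ← median
  x=10 (Midtown, w=90) cum 265
  x=23 (Southcross, w=70) cum 335
⇒ x* = 10
y-coordinate, sorted with cumulative weight:
  y=5 (Westmoor, w=100) cum 100
  y=12 (Northgate, w=70) cum 170  ← median
  y=16 (Southcross, w=70) cum 240
  y=20 (Eastvale, w=5) cum 245
  y=22 (Midtown, w=90) cum 335
⇒ y* = 12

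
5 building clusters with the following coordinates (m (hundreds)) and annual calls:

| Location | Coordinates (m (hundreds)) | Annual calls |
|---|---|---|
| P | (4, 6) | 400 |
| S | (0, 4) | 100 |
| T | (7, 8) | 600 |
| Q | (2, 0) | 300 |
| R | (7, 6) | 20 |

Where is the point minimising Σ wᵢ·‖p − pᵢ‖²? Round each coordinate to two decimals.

(4.61, 5.44)

The minimiser of Σwᵢ‖p−pᵢ‖² is the weighted centroid p* = (Σwᵢpᵢ)/(Σwᵢ).
Σwᵢ = 1420.
Σwᵢxᵢ = 400·4 + 100·0 + 600·7 + 300·2 + 20·7 = 6540.
Σwᵢyᵢ = 400·6 + 100·4 + 600·8 + 300·0 + 20·6 = 7720.
x* = 6540/1420 = 4.61, y* = 7720/1420 = 5.44.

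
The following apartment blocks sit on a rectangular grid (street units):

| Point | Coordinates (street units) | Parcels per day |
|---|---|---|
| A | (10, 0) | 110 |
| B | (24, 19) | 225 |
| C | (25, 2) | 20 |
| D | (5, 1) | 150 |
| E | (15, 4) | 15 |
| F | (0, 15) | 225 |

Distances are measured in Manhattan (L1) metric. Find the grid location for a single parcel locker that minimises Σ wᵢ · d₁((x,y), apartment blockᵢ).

Manhattan distance separates: Σwᵢ(|x−xᵢ|+|y−yᵢ|) = Σwᵢ|x−xᵢ| + Σwᵢ|y−yᵢ|, so x and y are optimised independently as 1-D weighted medians.
Total weight W = 745; half = 372.5.
x-coordinate, sorted with cumulative weight:
  x=0 (F, w=225) cum 225
  x=5 (D, w=150) cum 375  ← median
  x=10 (A, w=110) cum 485
  x=15 (E, w=15) cum 500
  x=24 (B, w=225) cum 725
  x=25 (C, w=20) cum 745
⇒ x* = 5
y-coordinate, sorted with cumulative weight:
  y=0 (A, w=110) cum 110
  y=1 (D, w=150) cum 260
  y=2 (C, w=20) cum 280
  y=4 (E, w=15) cum 295
  y=15 (F, w=225) cum 520  ← median
  y=19 (B, w=225) cum 745
⇒ y* = 15

(5, 15)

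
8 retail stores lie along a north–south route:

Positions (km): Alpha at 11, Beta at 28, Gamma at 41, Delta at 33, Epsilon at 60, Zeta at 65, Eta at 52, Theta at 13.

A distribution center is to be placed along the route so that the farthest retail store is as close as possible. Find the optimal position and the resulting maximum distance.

location 38, max distance 27

The 1-center on a line is the midpoint of the two extreme points: leftmost at 11, rightmost at 65.
Optimal location = (11 + 65)/2 = 38; maximum distance = (65 − 11)/2 = 27.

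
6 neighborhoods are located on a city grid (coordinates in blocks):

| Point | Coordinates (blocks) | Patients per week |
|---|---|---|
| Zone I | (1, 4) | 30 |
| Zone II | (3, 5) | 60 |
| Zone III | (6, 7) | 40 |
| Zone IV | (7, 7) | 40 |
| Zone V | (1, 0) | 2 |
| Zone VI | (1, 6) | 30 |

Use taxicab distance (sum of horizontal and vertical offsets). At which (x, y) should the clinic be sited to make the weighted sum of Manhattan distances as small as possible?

Manhattan distance separates: Σwᵢ(|x−xᵢ|+|y−yᵢ|) = Σwᵢ|x−xᵢ| + Σwᵢ|y−yᵢ|, so x and y are optimised independently as 1-D weighted medians.
Total weight W = 202; half = 101.
x-coordinate, sorted with cumulative weight:
  x=1 (Zone I, w=30) cum 30
  x=1 (Zone V, w=2) cum 32
  x=1 (Zone VI, w=30) cum 62
  x=3 (Zone II, w=60) cum 122  ← median
  x=6 (Zone III, w=40) cum 162
  x=7 (Zone IV, w=40) cum 202
⇒ x* = 3
y-coordinate, sorted with cumulative weight:
  y=0 (Zone V, w=2) cum 2
  y=4 (Zone I, w=30) cum 32
  y=5 (Zone II, w=60) cum 92
  y=6 (Zone VI, w=30) cum 122  ← median
  y=7 (Zone III, w=40) cum 162
  y=7 (Zone IV, w=40) cum 202
⇒ y* = 6

(3, 6)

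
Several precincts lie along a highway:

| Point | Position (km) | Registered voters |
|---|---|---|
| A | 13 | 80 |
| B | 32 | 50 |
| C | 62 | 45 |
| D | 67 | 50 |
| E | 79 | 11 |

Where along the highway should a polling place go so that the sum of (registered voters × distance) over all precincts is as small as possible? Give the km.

For a sum of weighted absolute distances on a line, the optimum is the weighted median (not the mean). Total weight W = 236; half-weight = 118.
Sort by position and accumulate weight:
  km 13 (A, w=80) → cum 80
  km 32 (B, w=50) → cum 130  ≥ 118 → median here
  km 62 (C, w=45) → cum 175
  km 67 (D, w=50) → cum 225
  km 79 (E, w=11) → cum 236
Optimal location: km 32.

x = 32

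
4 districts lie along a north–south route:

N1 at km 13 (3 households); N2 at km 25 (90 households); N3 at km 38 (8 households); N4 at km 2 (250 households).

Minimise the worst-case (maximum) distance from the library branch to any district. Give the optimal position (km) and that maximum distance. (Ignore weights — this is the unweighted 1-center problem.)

location 20, max distance 18

The 1-center on a line is the midpoint of the two extreme points: leftmost at 2, rightmost at 38.
Optimal location = (2 + 38)/2 = 20; maximum distance = (38 − 2)/2 = 18.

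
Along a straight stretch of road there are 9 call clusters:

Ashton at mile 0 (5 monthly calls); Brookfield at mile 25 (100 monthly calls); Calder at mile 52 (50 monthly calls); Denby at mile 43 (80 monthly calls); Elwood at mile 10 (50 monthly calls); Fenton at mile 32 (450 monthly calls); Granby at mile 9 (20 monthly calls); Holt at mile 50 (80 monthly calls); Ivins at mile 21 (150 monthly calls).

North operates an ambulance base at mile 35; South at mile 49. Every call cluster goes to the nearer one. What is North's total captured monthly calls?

The indifferent point is the midpoint (35+49)/2 = 42; call clusters left of it (closer to North at 35) go to North, those right go to South.
  Ashton at 0 (w=5) → North
  Granby at 9 (w=20) → North
  Elwood at 10 (w=50) → North
  Ivins at 21 (w=150) → North
  Brookfield at 25 (w=100) → North
  Fenton at 32 (w=450) → North
  Denby at 43 (w=80) → South
  Holt at 50 (w=80) → South
  Calder at 52 (w=50) → South
North captures 775; South captures 210.

775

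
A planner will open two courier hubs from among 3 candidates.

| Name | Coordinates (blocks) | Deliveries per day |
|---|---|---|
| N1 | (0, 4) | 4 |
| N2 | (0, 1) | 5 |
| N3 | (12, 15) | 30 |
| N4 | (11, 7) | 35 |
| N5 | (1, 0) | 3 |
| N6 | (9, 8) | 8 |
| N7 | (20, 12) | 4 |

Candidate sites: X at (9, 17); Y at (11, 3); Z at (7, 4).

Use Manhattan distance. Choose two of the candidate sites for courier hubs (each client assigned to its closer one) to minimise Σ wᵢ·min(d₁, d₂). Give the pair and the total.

{X, Y}, total 562

Evaluate every pair (each demand assigned to the nearer of the two):
  {X, Y}: total = 562
  {X, Z}: total = 615
  {Y, Z}: total = 758
Best pair: {X, Y} with total 562.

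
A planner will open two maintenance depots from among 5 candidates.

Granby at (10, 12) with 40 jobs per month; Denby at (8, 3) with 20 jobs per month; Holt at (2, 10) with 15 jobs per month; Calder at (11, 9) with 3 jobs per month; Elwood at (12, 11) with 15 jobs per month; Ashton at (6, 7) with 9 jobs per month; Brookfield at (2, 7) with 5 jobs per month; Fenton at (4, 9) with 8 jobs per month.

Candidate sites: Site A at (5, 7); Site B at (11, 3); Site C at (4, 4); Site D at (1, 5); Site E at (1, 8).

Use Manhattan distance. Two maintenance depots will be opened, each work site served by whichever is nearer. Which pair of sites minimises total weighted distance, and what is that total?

{Site A, Site B}, total 751

Evaluate every pair (each demand assigned to the nearer of the two):
  {Site A, Site B}: total = 751
  {Site B, Site E}: total = 754
  {Site A, Site E}: total = 817
  {Site A, Site C}: total = 827
  {Site B, Site D}: total = 837
  {Site B, Site C}: total = 843
  {Site A, Site D}: total = 867
  {Site C, Site E}: total = 995
  {Site D, Site E}: total = 1084
  {Site C, Site D}: total = 1111
Best pair: {Site A, Site B} with total 751.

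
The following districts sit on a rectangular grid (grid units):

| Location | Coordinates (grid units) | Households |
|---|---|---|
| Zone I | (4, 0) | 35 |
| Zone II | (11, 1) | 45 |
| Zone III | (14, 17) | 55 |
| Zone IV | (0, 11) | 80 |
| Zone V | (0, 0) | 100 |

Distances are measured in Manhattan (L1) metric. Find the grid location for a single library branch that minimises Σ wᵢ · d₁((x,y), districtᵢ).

(0, 1)

Manhattan distance separates: Σwᵢ(|x−xᵢ|+|y−yᵢ|) = Σwᵢ|x−xᵢ| + Σwᵢ|y−yᵢ|, so x and y are optimised independently as 1-D weighted medians.
Total weight W = 315; half = 157.5.
x-coordinate, sorted with cumulative weight:
  x=0 (Zone IV, w=80) cum 80
  x=0 (Zone V, w=100) cum 180  ← median
  x=4 (Zone I, w=35) cum 215
  x=11 (Zone II, w=45) cum 260
  x=14 (Zone III, w=55) cum 315
⇒ x* = 0
y-coordinate, sorted with cumulative weight:
  y=0 (Zone I, w=35) cum 35
  y=0 (Zone V, w=100) cum 135
  y=1 (Zone II, w=45) cum 180  ← median
  y=11 (Zone IV, w=80) cum 260
  y=17 (Zone III, w=55) cum 315
⇒ y* = 1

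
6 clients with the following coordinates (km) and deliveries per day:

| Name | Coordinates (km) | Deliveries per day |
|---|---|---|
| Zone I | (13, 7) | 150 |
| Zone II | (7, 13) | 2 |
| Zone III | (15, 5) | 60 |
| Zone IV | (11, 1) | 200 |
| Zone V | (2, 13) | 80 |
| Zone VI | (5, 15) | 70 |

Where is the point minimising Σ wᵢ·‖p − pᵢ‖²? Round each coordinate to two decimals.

(9.92, 6.52)

The minimiser of Σwᵢ‖p−pᵢ‖² is the weighted centroid p* = (Σwᵢpᵢ)/(Σwᵢ).
Σwᵢ = 562.
Σwᵢxᵢ = 150·13 + 2·7 + 60·15 + 200·11 + 80·2 + 70·5 = 5574.
Σwᵢyᵢ = 150·7 + 2·13 + 60·5 + 200·1 + 80·13 + 70·15 = 3666.
x* = 5574/562 = 9.92, y* = 3666/562 = 6.52.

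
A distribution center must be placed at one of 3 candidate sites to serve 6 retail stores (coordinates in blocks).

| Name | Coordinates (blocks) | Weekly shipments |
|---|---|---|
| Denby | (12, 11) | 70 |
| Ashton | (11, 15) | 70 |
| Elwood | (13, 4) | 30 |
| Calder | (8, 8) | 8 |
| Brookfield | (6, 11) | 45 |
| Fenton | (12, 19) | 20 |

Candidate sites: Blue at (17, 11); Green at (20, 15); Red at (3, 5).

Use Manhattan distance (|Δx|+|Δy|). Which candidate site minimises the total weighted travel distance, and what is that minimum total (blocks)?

Total weighted distance at each candidate:
  Blue (17, 11): total = 2231
  Green (20, 15): total = 3212
  Red (3, 5): total = 3569
Minimum is at Blue with total 2231 blocks.

Blue, total 2231 blocks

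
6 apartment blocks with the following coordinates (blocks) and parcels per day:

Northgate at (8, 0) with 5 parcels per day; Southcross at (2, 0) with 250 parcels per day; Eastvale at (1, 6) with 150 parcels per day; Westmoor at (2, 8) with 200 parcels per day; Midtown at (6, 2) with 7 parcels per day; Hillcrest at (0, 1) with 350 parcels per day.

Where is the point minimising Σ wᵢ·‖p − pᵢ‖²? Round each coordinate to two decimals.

(1.18, 2.98)

The minimiser of Σwᵢ‖p−pᵢ‖² is the weighted centroid p* = (Σwᵢpᵢ)/(Σwᵢ).
Σwᵢ = 962.
Σwᵢxᵢ = 5·8 + 250·2 + 150·1 + 200·2 + 7·6 + 350·0 = 1132.
Σwᵢyᵢ = 5·0 + 250·0 + 150·6 + 200·8 + 7·2 + 350·1 = 2864.
x* = 1132/962 = 1.18, y* = 2864/962 = 2.98.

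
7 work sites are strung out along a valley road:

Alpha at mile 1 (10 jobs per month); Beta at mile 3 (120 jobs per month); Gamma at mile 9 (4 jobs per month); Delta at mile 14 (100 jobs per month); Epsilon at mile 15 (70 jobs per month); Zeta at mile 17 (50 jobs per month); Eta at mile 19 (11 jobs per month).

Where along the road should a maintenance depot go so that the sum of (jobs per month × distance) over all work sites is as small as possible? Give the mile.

For a sum of weighted absolute distances on a line, the optimum is the weighted median (not the mean). Total weight W = 365; half-weight = 182.5.
Sort by position and accumulate weight:
  mile 1 (Alpha, w=10) → cum 10
  mile 3 (Beta, w=120) → cum 130
  mile 9 (Gamma, w=4) → cum 134
  mile 14 (Delta, w=100) → cum 234  ≥ 182.5 → median here
  mile 15 (Epsilon, w=70) → cum 304
  mile 17 (Zeta, w=50) → cum 354
  mile 19 (Eta, w=11) → cum 365
Optimal location: mile 14.

x = 14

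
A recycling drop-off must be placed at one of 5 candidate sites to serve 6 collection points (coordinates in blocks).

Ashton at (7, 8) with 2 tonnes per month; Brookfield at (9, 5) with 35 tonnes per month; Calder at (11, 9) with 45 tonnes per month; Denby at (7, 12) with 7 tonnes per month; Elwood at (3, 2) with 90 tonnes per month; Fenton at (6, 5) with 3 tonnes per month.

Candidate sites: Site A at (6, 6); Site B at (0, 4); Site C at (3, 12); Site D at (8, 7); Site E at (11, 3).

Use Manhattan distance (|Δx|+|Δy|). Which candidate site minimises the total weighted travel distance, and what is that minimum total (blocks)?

Total weighted distance at each candidate:
  Site A (6, 6): total = 1188
  Site B (0, 4): total = 1668
  Site C (3, 12): total = 1924
  Site D (8, 7): total = 1288
  Site E (11, 3): total = 1350
Minimum is at Site A with total 1188 blocks.

Site A, total 1188 blocks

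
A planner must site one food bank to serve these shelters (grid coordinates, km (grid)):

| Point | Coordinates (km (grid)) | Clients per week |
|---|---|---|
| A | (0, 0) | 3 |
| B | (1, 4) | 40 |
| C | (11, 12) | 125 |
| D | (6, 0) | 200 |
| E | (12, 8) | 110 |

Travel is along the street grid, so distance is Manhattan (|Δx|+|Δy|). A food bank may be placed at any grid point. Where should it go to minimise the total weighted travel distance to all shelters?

(6, 4)

Manhattan distance separates: Σwᵢ(|x−xᵢ|+|y−yᵢ|) = Σwᵢ|x−xᵢ| + Σwᵢ|y−yᵢ|, so x and y are optimised independently as 1-D weighted medians.
Total weight W = 478; half = 239.
x-coordinate, sorted with cumulative weight:
  x=0 (A, w=3) cum 3
  x=1 (B, w=40) cum 43
  x=6 (D, w=200) cum 243  ← median
  x=11 (C, w=125) cum 368
  x=12 (E, w=110) cum 478
⇒ x* = 6
y-coordinate, sorted with cumulative weight:
  y=0 (A, w=3) cum 3
  y=0 (D, w=200) cum 203
  y=4 (B, w=40) cum 243  ← median
  y=8 (E, w=110) cum 353
  y=12 (C, w=125) cum 478
⇒ y* = 4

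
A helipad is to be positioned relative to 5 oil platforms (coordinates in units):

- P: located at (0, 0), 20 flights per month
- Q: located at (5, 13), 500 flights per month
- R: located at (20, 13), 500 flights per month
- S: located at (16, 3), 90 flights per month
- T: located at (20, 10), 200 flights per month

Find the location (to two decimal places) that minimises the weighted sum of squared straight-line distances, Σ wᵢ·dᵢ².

The minimiser of Σwᵢ‖p−pᵢ‖² is the weighted centroid p* = (Σwᵢpᵢ)/(Σwᵢ).
Σwᵢ = 1310.
Σwᵢxᵢ = 20·0 + 500·5 + 500·20 + 90·16 + 200·20 = 17940.
Σwᵢyᵢ = 20·0 + 500·13 + 500·13 + 90·3 + 200·10 = 15270.
x* = 17940/1310 = 13.69, y* = 15270/1310 = 11.66.

(13.69, 11.66)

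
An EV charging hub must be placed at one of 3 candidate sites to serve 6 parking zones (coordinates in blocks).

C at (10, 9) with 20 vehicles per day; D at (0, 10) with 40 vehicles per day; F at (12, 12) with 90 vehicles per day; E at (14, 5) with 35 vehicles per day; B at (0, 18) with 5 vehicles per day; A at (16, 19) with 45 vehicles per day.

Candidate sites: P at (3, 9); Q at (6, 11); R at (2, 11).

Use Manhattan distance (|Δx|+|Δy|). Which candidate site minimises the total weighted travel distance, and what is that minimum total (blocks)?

Q, total 2395 blocks

Total weighted distance at each candidate:
  P (3, 9): total = 3000
  Q (6, 11): total = 2395
  R (2, 11): total = 2975
Minimum is at Q with total 2395 blocks.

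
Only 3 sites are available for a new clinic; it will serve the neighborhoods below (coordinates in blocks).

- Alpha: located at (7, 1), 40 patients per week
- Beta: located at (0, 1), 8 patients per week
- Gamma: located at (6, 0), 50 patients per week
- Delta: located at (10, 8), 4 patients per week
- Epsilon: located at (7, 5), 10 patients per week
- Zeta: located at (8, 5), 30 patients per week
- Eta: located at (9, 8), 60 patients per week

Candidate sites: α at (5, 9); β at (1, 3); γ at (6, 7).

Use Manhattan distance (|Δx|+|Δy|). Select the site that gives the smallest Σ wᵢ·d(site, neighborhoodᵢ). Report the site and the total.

Total weighted distance at each candidate:
  α (5, 9): total = 1598
  β (1, 3): total = 1930
  γ (6, 7): total = 1136
Minimum is at γ with total 1136 blocks.

γ, total 1136 blocks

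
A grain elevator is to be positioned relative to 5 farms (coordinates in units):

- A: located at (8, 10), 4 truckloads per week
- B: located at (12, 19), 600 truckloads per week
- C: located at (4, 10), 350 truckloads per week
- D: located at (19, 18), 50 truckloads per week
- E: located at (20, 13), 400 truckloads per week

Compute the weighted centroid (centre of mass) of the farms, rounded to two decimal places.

(12.52, 14.99)

The minimiser of Σwᵢ‖p−pᵢ‖² is the weighted centroid p* = (Σwᵢpᵢ)/(Σwᵢ).
Σwᵢ = 1404.
Σwᵢxᵢ = 4·8 + 600·12 + 350·4 + 50·19 + 400·20 = 17582.
Σwᵢyᵢ = 4·10 + 600·19 + 350·10 + 50·18 + 400·13 = 21040.
x* = 17582/1404 = 12.52, y* = 21040/1404 = 14.99.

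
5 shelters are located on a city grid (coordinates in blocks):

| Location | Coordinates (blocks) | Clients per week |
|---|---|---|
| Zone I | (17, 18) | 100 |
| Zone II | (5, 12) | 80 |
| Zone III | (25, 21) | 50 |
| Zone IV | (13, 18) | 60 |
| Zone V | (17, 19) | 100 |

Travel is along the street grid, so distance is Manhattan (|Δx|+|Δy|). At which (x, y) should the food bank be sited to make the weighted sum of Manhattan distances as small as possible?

Manhattan distance separates: Σwᵢ(|x−xᵢ|+|y−yᵢ|) = Σwᵢ|x−xᵢ| + Σwᵢ|y−yᵢ|, so x and y are optimised independently as 1-D weighted medians.
Total weight W = 390; half = 195.
x-coordinate, sorted with cumulative weight:
  x=5 (Zone II, w=80) cum 80
  x=13 (Zone IV, w=60) cum 140
  x=17 (Zone I, w=100) cum 240  ← median
  x=17 (Zone V, w=100) cum 340
  x=25 (Zone III, w=50) cum 390
⇒ x* = 17
y-coordinate, sorted with cumulative weight:
  y=12 (Zone II, w=80) cum 80
  y=18 (Zone I, w=100) cum 180
  y=18 (Zone IV, w=60) cum 240  ← median
  y=19 (Zone V, w=100) cum 340
  y=21 (Zone III, w=50) cum 390
⇒ y* = 18

(17, 18)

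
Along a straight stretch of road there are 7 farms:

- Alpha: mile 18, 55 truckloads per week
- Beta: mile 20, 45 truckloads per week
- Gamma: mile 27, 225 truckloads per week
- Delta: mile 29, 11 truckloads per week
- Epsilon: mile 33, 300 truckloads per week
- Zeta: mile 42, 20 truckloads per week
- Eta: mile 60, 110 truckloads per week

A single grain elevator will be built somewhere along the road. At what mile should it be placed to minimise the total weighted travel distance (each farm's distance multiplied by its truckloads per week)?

x = 33

For a sum of weighted absolute distances on a line, the optimum is the weighted median (not the mean). Total weight W = 766; half-weight = 383.
Sort by position and accumulate weight:
  mile 18 (Alpha, w=55) → cum 55
  mile 20 (Beta, w=45) → cum 100
  mile 27 (Gamma, w=225) → cum 325
  mile 29 (Delta, w=11) → cum 336
  mile 33 (Epsilon, w=300) → cum 636  ≥ 383 → median here
  mile 42 (Zeta, w=20) → cum 656
  mile 60 (Eta, w=110) → cum 766
Optimal location: mile 33.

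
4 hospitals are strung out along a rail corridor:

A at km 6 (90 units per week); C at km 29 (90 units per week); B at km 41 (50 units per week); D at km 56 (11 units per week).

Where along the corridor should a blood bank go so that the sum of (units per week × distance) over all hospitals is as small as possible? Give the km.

For a sum of weighted absolute distances on a line, the optimum is the weighted median (not the mean). Total weight W = 241; half-weight = 120.5.
Sort by position and accumulate weight:
  km 6 (A, w=90) → cum 90
  km 29 (C, w=90) → cum 180  ≥ 120.5 → median here
  km 41 (B, w=50) → cum 230
  km 56 (D, w=11) → cum 241
Optimal location: km 29.

x = 29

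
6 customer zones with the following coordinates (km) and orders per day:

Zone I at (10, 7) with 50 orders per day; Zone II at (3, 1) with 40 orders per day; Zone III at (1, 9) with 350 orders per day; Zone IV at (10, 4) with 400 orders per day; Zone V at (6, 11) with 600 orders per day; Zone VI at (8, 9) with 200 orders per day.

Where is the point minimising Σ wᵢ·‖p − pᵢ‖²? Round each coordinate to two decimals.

The minimiser of Σwᵢ‖p−pᵢ‖² is the weighted centroid p* = (Σwᵢpᵢ)/(Σwᵢ).
Σwᵢ = 1640.
Σwᵢxᵢ = 50·10 + 40·3 + 350·1 + 400·10 + 600·6 + 200·8 = 10170.
Σwᵢyᵢ = 50·7 + 40·1 + 350·9 + 400·4 + 600·11 + 200·9 = 13540.
x* = 10170/1640 = 6.20, y* = 13540/1640 = 8.26.

(6.20, 8.26)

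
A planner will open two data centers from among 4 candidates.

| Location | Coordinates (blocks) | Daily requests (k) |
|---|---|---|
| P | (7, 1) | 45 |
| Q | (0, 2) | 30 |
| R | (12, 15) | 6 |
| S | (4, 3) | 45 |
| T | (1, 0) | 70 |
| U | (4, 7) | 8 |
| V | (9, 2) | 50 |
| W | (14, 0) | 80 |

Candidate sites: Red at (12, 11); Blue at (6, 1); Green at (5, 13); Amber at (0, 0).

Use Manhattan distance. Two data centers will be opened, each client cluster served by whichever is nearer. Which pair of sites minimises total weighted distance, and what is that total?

{Blue, Amber}, total 1459

Evaluate every pair (each demand assigned to the nearer of the two):
  {Blue, Amber}: total = 1459
  {Red, Blue}: total = 1863
  {Blue, Green}: total = 1885
  {Red, Amber}: total = 2507
  {Green, Amber}: total = 2585
  {Red, Green}: total = 4515
Best pair: {Blue, Amber} with total 1459.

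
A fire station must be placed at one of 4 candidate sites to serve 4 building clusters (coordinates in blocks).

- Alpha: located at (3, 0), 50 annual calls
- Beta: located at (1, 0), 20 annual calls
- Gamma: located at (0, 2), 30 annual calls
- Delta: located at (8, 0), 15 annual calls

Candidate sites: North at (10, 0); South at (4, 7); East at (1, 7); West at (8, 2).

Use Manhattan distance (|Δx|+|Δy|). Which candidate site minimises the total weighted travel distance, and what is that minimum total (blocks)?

West, total 800 blocks

Total weighted distance at each candidate:
  North (10, 0): total = 920
  South (4, 7): total = 1035
  East (1, 7): total = 980
  West (8, 2): total = 800
Minimum is at West with total 800 blocks.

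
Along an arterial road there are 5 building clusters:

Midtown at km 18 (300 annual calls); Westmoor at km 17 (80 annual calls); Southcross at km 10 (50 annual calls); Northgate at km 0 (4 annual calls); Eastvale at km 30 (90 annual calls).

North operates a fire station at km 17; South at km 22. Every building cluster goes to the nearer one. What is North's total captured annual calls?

The indifferent point is the midpoint (17+22)/2 = 19.5; building clusters left of it (closer to North at 17) go to North, those right go to South.
  Northgate at 0 (w=4) → North
  Southcross at 10 (w=50) → North
  Westmoor at 17 (w=80) → North
  Midtown at 18 (w=300) → North
  Eastvale at 30 (w=90) → South
North captures 434; South captures 90.

434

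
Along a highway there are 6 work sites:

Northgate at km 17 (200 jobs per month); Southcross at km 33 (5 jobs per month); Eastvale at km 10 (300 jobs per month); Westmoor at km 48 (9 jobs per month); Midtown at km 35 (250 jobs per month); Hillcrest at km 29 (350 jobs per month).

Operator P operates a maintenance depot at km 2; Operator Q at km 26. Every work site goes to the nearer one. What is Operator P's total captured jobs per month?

The indifferent point is the midpoint (2+26)/2 = 14; work sites left of it (closer to Operator P at 2) go to Operator P, those right go to Operator Q.
  Eastvale at 10 (w=300) → Operator P
  Northgate at 17 (w=200) → Operator Q
  Hillcrest at 29 (w=350) → Operator Q
  Southcross at 33 (w=5) → Operator Q
  Midtown at 35 (w=250) → Operator Q
  Westmoor at 48 (w=9) → Operator Q
Operator P captures 300; Operator Q captures 814.

300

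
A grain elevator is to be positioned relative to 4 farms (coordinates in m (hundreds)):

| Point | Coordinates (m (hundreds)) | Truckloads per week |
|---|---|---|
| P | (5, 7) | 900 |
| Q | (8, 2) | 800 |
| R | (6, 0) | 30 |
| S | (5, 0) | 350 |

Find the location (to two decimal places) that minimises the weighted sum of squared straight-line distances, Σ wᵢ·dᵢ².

(6.17, 3.80)

The minimiser of Σwᵢ‖p−pᵢ‖² is the weighted centroid p* = (Σwᵢpᵢ)/(Σwᵢ).
Σwᵢ = 2080.
Σwᵢxᵢ = 900·5 + 800·8 + 30·6 + 350·5 = 12830.
Σwᵢyᵢ = 900·7 + 800·2 + 30·0 + 350·0 = 7900.
x* = 12830/2080 = 6.17, y* = 7900/2080 = 3.80.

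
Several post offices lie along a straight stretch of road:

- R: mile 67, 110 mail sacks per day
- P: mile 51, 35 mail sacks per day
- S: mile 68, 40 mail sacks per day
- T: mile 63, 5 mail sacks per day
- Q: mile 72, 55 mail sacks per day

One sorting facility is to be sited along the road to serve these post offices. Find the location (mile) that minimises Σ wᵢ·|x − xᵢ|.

x = 67

For a sum of weighted absolute distances on a line, the optimum is the weighted median (not the mean). Total weight W = 245; half-weight = 122.5.
Sort by position and accumulate weight:
  mile 51 (P, w=35) → cum 35
  mile 63 (T, w=5) → cum 40
  mile 67 (R, w=110) → cum 150  ≥ 122.5 → median here
  mile 68 (S, w=40) → cum 190
  mile 72 (Q, w=55) → cum 245
Optimal location: mile 67.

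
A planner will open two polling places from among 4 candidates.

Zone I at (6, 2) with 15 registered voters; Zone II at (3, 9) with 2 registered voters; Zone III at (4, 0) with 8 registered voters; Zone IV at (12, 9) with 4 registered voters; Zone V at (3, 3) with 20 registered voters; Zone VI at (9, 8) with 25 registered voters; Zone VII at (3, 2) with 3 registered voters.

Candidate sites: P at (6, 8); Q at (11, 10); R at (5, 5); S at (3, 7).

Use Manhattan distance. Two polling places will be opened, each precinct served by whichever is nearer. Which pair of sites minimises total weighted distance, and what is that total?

Evaluate every pair (each demand assigned to the nearer of the two):
  {P, R}: total = 314
  {Q, R}: total = 323
  {P, S}: total = 356
  {Q, S}: total = 391
  {R, S}: total = 426
  {P, Q}: total = 448
Best pair: {P, R} with total 314.

{P, R}, total 314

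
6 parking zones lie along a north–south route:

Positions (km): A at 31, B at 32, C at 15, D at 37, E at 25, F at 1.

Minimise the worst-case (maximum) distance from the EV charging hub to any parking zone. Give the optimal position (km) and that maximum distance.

The 1-center on a line is the midpoint of the two extreme points: leftmost at 1, rightmost at 37.
Optimal location = (1 + 37)/2 = 19; maximum distance = (37 − 1)/2 = 18.

location 19, max distance 18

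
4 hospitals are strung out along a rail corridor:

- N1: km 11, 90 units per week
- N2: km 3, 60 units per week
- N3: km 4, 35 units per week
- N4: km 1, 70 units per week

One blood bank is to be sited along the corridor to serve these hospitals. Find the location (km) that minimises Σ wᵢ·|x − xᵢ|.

For a sum of weighted absolute distances on a line, the optimum is the weighted median (not the mean). Total weight W = 255; half-weight = 127.5.
Sort by position and accumulate weight:
  km 1 (N4, w=70) → cum 70
  km 3 (N2, w=60) → cum 130  ≥ 127.5 → median here
  km 4 (N3, w=35) → cum 165
  km 11 (N1, w=90) → cum 255
Optimal location: km 3.

x = 3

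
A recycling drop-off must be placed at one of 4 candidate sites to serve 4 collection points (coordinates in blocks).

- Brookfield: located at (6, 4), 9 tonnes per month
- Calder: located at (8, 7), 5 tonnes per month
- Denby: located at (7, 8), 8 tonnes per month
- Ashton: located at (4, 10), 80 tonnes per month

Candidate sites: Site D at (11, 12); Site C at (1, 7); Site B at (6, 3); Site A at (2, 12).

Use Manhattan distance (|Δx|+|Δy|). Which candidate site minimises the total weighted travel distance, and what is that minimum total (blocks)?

Site A, total 555 blocks

Total weighted distance at each candidate:
  Site D (11, 12): total = 941
  Site C (1, 7): total = 643
  Site B (6, 3): total = 807
  Site A (2, 12): total = 555
Minimum is at Site A with total 555 blocks.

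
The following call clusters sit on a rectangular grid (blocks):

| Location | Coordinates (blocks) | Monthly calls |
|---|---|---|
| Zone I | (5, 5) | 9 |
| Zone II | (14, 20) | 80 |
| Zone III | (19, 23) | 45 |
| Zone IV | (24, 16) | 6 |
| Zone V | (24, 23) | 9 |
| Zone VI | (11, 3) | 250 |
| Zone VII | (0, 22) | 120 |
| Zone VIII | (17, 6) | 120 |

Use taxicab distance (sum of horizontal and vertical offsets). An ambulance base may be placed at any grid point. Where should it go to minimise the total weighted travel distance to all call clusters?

Manhattan distance separates: Σwᵢ(|x−xᵢ|+|y−yᵢ|) = Σwᵢ|x−xᵢ| + Σwᵢ|y−yᵢ|, so x and y are optimised independently as 1-D weighted medians.
Total weight W = 639; half = 319.5.
x-coordinate, sorted with cumulative weight:
  x=0 (Zone VII, w=120) cum 120
  x=5 (Zone I, w=9) cum 129
  x=11 (Zone VI, w=250) cum 379  ← median
  x=14 (Zone II, w=80) cum 459
  x=17 (Zone VIII, w=120) cum 579
  x=19 (Zone III, w=45) cum 624
  x=24 (Zone IV, w=6) cum 630
  x=24 (Zone V, w=9) cum 639
⇒ x* = 11
y-coordinate, sorted with cumulative weight:
  y=3 (Zone VI, w=250) cum 250
  y=5 (Zone I, w=9) cum 259
  y=6 (Zone VIII, w=120) cum 379  ← median
  y=16 (Zone IV, w=6) cum 385
  y=20 (Zone II, w=80) cum 465
  y=22 (Zone VII, w=120) cum 585
  y=23 (Zone III, w=45) cum 630
  y=23 (Zone V, w=9) cum 639
⇒ y* = 6

(11, 6)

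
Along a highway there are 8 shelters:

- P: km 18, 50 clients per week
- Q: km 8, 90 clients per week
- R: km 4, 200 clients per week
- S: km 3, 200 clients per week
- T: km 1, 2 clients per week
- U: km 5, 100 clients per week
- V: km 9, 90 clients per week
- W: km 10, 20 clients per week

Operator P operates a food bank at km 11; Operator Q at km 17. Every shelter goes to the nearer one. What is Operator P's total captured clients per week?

The indifferent point is the midpoint (11+17)/2 = 14; shelters left of it (closer to Operator P at 11) go to Operator P, those right go to Operator Q.
  T at 1 (w=2) → Operator P
  S at 3 (w=200) → Operator P
  R at 4 (w=200) → Operator P
  U at 5 (w=100) → Operator P
  Q at 8 (w=90) → Operator P
  V at 9 (w=90) → Operator P
  W at 10 (w=20) → Operator P
  P at 18 (w=50) → Operator Q
Operator P captures 702; Operator Q captures 50.

702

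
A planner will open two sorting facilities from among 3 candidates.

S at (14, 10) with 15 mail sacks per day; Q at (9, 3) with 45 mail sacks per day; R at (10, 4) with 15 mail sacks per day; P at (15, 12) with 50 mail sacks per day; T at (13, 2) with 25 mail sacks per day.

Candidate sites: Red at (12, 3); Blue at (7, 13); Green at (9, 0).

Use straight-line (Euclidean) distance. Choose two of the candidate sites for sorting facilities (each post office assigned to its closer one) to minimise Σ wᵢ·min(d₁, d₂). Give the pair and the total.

Evaluate every pair (each demand assigned to the nearer of the two):
  {Red, Blue}: total = 716.2
  {Red, Green}: total = 787.4
  {Blue, Green}: total = 826.0
Best pair: {Red, Blue} with total 716.2.

{Red, Blue}, total 716.2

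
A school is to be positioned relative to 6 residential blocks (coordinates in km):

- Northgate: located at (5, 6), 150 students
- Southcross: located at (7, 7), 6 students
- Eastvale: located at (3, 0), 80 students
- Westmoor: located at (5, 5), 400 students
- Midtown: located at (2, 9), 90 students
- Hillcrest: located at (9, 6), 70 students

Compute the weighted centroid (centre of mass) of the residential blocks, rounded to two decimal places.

(4.83, 5.24)

The minimiser of Σwᵢ‖p−pᵢ‖² is the weighted centroid p* = (Σwᵢpᵢ)/(Σwᵢ).
Σwᵢ = 796.
Σwᵢxᵢ = 150·5 + 6·7 + 80·3 + 400·5 + 90·2 + 70·9 = 3842.
Σwᵢyᵢ = 150·6 + 6·7 + 80·0 + 400·5 + 90·9 + 70·6 = 4172.
x* = 3842/796 = 4.83, y* = 4172/796 = 5.24.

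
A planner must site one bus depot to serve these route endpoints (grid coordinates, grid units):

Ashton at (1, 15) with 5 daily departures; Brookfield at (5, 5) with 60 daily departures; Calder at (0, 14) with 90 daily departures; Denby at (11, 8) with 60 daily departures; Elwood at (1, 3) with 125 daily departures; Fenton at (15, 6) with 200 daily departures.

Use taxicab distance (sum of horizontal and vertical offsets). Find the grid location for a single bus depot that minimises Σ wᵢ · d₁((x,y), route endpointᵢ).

Manhattan distance separates: Σwᵢ(|x−xᵢ|+|y−yᵢ|) = Σwᵢ|x−xᵢ| + Σwᵢ|y−yᵢ|, so x and y are optimised independently as 1-D weighted medians.
Total weight W = 540; half = 270.
x-coordinate, sorted with cumulative weight:
  x=0 (Calder, w=90) cum 90
  x=1 (Ashton, w=5) cum 95
  x=1 (Elwood, w=125) cum 220
  x=5 (Brookfield, w=60) cum 280  ← median
  x=11 (Denby, w=60) cum 340
  x=15 (Fenton, w=200) cum 540
⇒ x* = 5
y-coordinate, sorted with cumulative weight:
  y=3 (Elwood, w=125) cum 125
  y=5 (Brookfield, w=60) cum 185
  y=6 (Fenton, w=200) cum 385  ← median
  y=8 (Denby, w=60) cum 445
  y=14 (Calder, w=90) cum 535
  y=15 (Ashton, w=5) cum 540
⇒ y* = 6

(5, 6)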